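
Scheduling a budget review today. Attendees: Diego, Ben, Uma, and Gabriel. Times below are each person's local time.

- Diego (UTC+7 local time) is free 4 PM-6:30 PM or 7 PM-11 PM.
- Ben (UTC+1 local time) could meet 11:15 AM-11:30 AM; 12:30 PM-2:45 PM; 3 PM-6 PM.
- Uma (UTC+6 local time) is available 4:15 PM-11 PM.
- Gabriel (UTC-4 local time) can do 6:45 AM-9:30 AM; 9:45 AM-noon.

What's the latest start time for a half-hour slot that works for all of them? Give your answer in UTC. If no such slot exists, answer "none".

Diego in UTC: 09:00-11:30, 12:00-16:00 (subtract 7h to convert from UTC+7).
Ben in UTC: 10:15-10:30, 11:30-13:45, 14:00-17:00 (subtract 1h to convert from UTC+1).
Uma in UTC: 10:15-17:00 (subtract 6h to convert from UTC+6).
Gabriel in UTC: 10:45-13:30, 13:45-16:00 (add 4h to convert from UTC-4).
Diego ∩ Ben: 10:15-10:30, 12:00-13:45, 14:00-16:00.
Diego ∩ Ben ∩ Uma: 10:15-10:30, 12:00-13:45, 14:00-16:00.
Diego ∩ Ben ∩ Uma ∩ Gabriel: 12:00-13:30, 14:00-16:00.
Those are the intersection windows.
The last common window of at least 30 minutes is 14:00-16:00; a 30-minute meeting can start as late as 15:30 and still end by 16:00.

15:30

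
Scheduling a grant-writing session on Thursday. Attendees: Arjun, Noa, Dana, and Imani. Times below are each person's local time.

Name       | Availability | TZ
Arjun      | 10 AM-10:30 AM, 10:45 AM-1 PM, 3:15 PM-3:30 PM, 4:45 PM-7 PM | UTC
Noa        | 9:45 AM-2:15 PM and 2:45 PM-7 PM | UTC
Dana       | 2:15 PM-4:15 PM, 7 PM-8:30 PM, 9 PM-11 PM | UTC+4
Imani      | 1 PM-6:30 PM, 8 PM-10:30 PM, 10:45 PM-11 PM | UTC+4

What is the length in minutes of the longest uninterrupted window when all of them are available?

Arjun in UTC: 10:00-10:30, 10:45-13:00, 15:15-15:30, 16:45-19:00.
Noa in UTC: 09:45-14:15, 14:45-19:00.
Dana in UTC: 10:15-12:15, 15:00-16:30, 17:00-19:00 (subtract 4h to convert from UTC+4).
Imani in UTC: 09:00-14:30, 16:00-18:30, 18:45-19:00 (subtract 4h to convert from UTC+4).
Arjun ∩ Noa: 10:00-10:30, 10:45-13:00, 15:15-15:30, 16:45-19:00.
Arjun ∩ Noa ∩ Dana: 10:15-10:30, 10:45-12:15, 15:15-15:30, 17:00-19:00.
Arjun ∩ Noa ∩ Dana ∩ Imani: 10:15-10:30, 10:45-12:15, 17:00-18:30, 18:45-19:00.
The longest is 10:45-12:15 at 90 minutes.

90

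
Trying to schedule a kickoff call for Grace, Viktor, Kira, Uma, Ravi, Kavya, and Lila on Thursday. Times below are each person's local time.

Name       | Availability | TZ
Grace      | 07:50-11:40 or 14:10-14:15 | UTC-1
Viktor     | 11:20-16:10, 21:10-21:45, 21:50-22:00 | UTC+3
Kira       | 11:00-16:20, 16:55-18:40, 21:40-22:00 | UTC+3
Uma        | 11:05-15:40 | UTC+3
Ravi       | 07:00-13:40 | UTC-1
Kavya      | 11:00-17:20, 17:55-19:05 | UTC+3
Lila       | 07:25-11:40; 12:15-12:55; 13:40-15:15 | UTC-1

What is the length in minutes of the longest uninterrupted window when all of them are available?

Grace in UTC: 08:50-12:40, 15:10-15:15 (add 1h to convert from UTC-1).
Viktor in UTC: 08:20-13:10, 18:10-18:45, 18:50-19:00 (subtract 3h to convert from UTC+3).
Kira in UTC: 08:00-13:20, 13:55-15:40, 18:40-19:00 (subtract 3h to convert from UTC+3).
Uma in UTC: 08:05-12:40 (subtract 3h to convert from UTC+3).
Ravi in UTC: 08:00-14:40 (add 1h to convert from UTC-1).
Kavya in UTC: 08:00-14:20, 14:55-16:05 (subtract 3h to convert from UTC+3).
Lila in UTC: 08:25-12:40, 13:15-13:55, 14:40-16:15 (add 1h to convert from UTC-1).
Grace ∩ Viktor: 08:50-12:40.
Grace ∩ Viktor ∩ Kira: 08:50-12:40.
Grace ∩ Viktor ∩ Kira ∩ Uma: 08:50-12:40.
Grace ∩ Viktor ∩ Kira ∩ Uma ∩ Ravi: 08:50-12:40.
Grace ∩ Viktor ∩ Kira ∩ Uma ∩ Ravi ∩ Kavya: 08:50-12:40.
Grace ∩ Viktor ∩ Kira ∩ Uma ∩ Ravi ∩ Kavya ∩ Lila: 08:50-12:40.
So the common availability across everyone is 08:50-12:40.
The longest is 08:50-12:40 at 230 minutes.

230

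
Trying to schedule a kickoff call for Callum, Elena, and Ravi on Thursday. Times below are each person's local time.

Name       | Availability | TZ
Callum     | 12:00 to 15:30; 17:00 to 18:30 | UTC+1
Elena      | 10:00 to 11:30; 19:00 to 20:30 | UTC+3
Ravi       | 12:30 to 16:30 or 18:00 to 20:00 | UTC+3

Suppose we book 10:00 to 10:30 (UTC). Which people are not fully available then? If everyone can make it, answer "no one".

Callum, Elena

Callum in UTC: 11:00-14:30, 16:00-17:30 (subtract 1h to convert from UTC+1).
Elena in UTC: 07:00-08:30, 16:00-17:30 (subtract 3h to convert from UTC+3).
Ravi in UTC: 09:30-13:30, 15:00-17:00 (subtract 3h to convert from UTC+3).
Callum: not fully free for 10:00-10:30. Elena: not fully free for 10:00-10:30. Ravi: free for 10:00-10:30.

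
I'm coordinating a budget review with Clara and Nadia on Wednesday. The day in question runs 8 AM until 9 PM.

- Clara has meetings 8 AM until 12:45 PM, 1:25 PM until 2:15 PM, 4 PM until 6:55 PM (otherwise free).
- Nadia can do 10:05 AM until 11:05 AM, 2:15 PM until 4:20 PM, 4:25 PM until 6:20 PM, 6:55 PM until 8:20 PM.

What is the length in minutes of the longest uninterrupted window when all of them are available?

Clara free: 12:45-13:25, 14:15-16:00, 18:55-21:00 (invert busy blocks within the working day).
Nadia free: 10:05-11:05, 14:15-16:20, 16:25-18:20, 18:55-20:20.
Clara ∩ Nadia: 14:15-16:00, 18:55-20:20.
So the common availability across everyone is 14:15-16:00, 18:55-20:20.
The longest is 14:15-16:00 at 105 minutes.

105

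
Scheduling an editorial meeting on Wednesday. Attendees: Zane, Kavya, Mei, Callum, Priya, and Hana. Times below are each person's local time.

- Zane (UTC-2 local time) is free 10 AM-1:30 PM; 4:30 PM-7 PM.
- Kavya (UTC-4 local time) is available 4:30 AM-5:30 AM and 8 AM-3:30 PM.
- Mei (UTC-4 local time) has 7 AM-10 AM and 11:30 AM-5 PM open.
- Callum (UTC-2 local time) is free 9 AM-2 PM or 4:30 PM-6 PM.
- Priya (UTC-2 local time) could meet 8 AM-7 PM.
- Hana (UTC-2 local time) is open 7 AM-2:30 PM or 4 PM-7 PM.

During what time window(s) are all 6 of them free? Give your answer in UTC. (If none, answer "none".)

Zane in UTC: 12:00-15:30, 18:30-21:00 (add 2h to convert from UTC-2).
Kavya in UTC: 08:30-09:30, 12:00-19:30 (add 4h to convert from UTC-4).
Mei in UTC: 11:00-14:00, 15:30-21:00 (add 4h to convert from UTC-4).
Callum in UTC: 11:00-16:00, 18:30-20:00 (add 2h to convert from UTC-2).
Priya in UTC: 10:00-21:00 (add 2h to convert from UTC-2).
Hana in UTC: 09:00-16:30, 18:00-21:00 (add 2h to convert from UTC-2).
Zane ∩ Kavya: 12:00-15:30, 18:30-19:30.
Zane ∩ Kavya ∩ Mei: 12:00-14:00, 18:30-19:30.
Zane ∩ Kavya ∩ Mei ∩ Callum: 12:00-14:00, 18:30-19:30.
Zane ∩ Kavya ∩ Mei ∩ Callum ∩ Priya: 12:00-14:00, 18:30-19:30.
Zane ∩ Kavya ∩ Mei ∩ Callum ∩ Priya ∩ Hana: 12:00-14:00, 18:30-19:30.

12:00-14:00, 18:30-19:30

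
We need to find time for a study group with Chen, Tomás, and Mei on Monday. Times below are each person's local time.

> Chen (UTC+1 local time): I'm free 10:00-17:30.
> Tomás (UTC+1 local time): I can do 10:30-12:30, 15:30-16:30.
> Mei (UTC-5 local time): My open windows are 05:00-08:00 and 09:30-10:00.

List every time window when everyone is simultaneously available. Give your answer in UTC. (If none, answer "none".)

10:00-11:30, 14:30-15:00

Chen in UTC: 09:00-16:30 (subtract 1h to convert from UTC+1).
Tomás in UTC: 09:30-11:30, 14:30-15:30 (subtract 1h to convert from UTC+1).
Mei in UTC: 10:00-13:00, 14:30-15:00 (add 5h to convert from UTC-5).
Chen ∩ Tomás: 09:30-11:30, 14:30-15:30.
Chen ∩ Tomás ∩ Mei: 10:00-11:30, 14:30-15:00.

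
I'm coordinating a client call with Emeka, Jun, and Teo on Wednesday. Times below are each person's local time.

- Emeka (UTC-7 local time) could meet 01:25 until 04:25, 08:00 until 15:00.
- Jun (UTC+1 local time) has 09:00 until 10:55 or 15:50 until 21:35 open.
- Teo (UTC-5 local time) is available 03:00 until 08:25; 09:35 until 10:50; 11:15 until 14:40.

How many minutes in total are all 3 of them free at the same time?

Emeka in UTC: 08:25-11:25, 15:00-22:00 (add 7h to convert from UTC-7).
Jun in UTC: 08:00-09:55, 14:50-20:35 (subtract 1h to convert from UTC+1).
Teo in UTC: 08:00-13:25, 14:35-15:50, 16:15-19:40 (add 5h to convert from UTC-5).
Emeka ∩ Jun: 08:25-09:55, 15:00-20:35.
Emeka ∩ Jun ∩ Teo: 08:25-09:55, 15:00-15:50, 16:15-19:40.
Summing the common windows: 90 + 50 + 205 = 345 minutes.

345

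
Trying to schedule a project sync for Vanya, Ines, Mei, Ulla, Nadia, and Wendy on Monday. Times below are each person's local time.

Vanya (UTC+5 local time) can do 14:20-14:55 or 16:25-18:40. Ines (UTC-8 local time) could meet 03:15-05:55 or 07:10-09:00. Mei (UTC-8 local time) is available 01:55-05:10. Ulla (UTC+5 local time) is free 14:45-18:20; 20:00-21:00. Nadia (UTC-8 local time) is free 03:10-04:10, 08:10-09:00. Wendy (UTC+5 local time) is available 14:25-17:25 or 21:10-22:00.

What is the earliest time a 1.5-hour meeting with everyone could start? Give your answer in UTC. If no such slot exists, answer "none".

Vanya in UTC: 09:20-09:55, 11:25-13:40 (subtract 5h to convert from UTC+5).
Ines in UTC: 11:15-13:55, 15:10-17:00 (add 8h to convert from UTC-8).
Mei in UTC: 09:55-13:10 (add 8h to convert from UTC-8).
Ulla in UTC: 09:45-13:20, 15:00-16:00 (subtract 5h to convert from UTC+5).
Nadia in UTC: 11:10-12:10, 16:10-17:00 (add 8h to convert from UTC-8).
Wendy in UTC: 09:25-12:25, 16:10-17:00 (subtract 5h to convert from UTC+5).
Vanya ∩ Ines: 11:25-13:40.
Vanya ∩ Ines ∩ Mei: 11:25-13:10.
Vanya ∩ Ines ∩ Mei ∩ Ulla: 11:25-13:10.
Vanya ∩ Ines ∩ Mei ∩ Ulla ∩ Nadia: 11:25-12:10.
Vanya ∩ Ines ∩ Mei ∩ Ulla ∩ Nadia ∩ Wendy: 11:25-12:10.
No common window is at least 90 minutes long.

none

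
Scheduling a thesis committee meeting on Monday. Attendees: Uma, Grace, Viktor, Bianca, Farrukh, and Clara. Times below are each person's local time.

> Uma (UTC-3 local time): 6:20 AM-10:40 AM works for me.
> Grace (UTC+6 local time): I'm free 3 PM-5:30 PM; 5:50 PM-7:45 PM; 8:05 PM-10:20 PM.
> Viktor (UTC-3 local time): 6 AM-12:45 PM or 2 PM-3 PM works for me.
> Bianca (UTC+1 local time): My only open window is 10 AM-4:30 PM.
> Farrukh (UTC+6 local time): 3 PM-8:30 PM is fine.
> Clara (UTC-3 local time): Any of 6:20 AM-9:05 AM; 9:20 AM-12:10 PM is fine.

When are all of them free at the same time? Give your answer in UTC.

Uma in UTC: 09:20-13:40 (add 3h to convert from UTC-3).
Grace in UTC: 09:00-11:30, 11:50-13:45, 14:05-16:20 (subtract 6h to convert from UTC+6).
Viktor in UTC: 09:00-15:45, 17:00-18:00 (add 3h to convert from UTC-3).
Bianca in UTC: 09:00-15:30 (subtract 1h to convert from UTC+1).
Farrukh in UTC: 09:00-14:30 (subtract 6h to convert from UTC+6).
Clara in UTC: 09:20-12:05, 12:20-15:10 (add 3h to convert from UTC-3).
Uma ∩ Grace: 09:20-11:30, 11:50-13:40.
Uma ∩ Grace ∩ Viktor: 09:20-11:30, 11:50-13:40.
Uma ∩ Grace ∩ Viktor ∩ Bianca: 09:20-11:30, 11:50-13:40.
Uma ∩ Grace ∩ Viktor ∩ Bianca ∩ Farrukh: 09:20-11:30, 11:50-13:40.
Uma ∩ Grace ∩ Viktor ∩ Bianca ∩ Farrukh ∩ Clara: 09:20-11:30, 11:50-12:05, 12:20-13:40.
So the common availability across everyone is 09:20-11:30, 11:50-12:05, 12:20-13:40.

09:20-11:30, 11:50-12:05, 12:20-13:40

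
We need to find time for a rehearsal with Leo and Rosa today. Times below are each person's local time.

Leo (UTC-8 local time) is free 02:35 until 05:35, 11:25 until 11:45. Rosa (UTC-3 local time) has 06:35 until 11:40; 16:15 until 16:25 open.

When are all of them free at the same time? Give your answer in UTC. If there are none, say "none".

10:35-13:35

Leo in UTC: 10:35-13:35, 19:25-19:45 (add 8h to convert from UTC-8).
Rosa in UTC: 09:35-14:40, 19:15-19:25 (add 3h to convert from UTC-3).
Leo ∩ Rosa: 10:35-13:35.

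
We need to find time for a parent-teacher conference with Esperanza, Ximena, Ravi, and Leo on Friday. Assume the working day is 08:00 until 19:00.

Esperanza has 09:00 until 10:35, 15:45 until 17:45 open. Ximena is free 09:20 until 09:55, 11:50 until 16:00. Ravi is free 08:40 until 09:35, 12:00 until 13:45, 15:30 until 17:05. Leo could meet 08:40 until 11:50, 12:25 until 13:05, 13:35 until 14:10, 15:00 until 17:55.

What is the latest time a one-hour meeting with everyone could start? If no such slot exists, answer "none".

Esperanza ∩ Ximena: 09:20-09:55, 15:45-16:00.
Esperanza ∩ Ximena ∩ Ravi: 09:20-09:35, 15:45-16:00.
Esperanza ∩ Ximena ∩ Ravi ∩ Leo: 09:20-09:35, 15:45-16:00.
Those are the intersection windows.
No common window is at least 60 minutes long.

none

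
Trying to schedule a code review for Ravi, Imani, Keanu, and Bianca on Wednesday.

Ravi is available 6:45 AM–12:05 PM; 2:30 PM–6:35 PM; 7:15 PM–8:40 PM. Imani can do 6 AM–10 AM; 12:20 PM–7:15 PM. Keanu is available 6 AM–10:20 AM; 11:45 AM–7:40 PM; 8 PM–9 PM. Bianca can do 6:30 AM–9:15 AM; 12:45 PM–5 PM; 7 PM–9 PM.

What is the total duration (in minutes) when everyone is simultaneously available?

Ravi ∩ Imani: 06:45-10:00, 14:30-18:35.
Ravi ∩ Imani ∩ Keanu: 06:45-10:00, 14:30-18:35.
Ravi ∩ Imani ∩ Keanu ∩ Bianca: 06:45-09:15, 14:30-17:00.
Summing the common windows: 150 + 150 = 300 minutes.

300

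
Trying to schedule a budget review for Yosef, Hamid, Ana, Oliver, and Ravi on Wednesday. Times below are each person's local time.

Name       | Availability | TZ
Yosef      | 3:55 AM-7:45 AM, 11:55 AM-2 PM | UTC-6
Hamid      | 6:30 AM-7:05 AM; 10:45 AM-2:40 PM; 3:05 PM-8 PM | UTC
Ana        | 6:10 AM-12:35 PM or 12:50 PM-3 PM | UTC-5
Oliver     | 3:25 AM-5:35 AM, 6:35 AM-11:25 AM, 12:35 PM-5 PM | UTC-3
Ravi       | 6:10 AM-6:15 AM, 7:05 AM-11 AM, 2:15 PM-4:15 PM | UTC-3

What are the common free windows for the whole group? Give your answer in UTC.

Yosef in UTC: 09:55-13:45, 17:55-20:00 (add 6h to convert from UTC-6).
Hamid in UTC: 06:30-07:05, 10:45-14:40, 15:05-20:00.
Ana in UTC: 11:10-17:35, 17:50-20:00 (add 5h to convert from UTC-5).
Oliver in UTC: 06:25-08:35, 09:35-14:25, 15:35-20:00 (add 3h to convert from UTC-3).
Ravi in UTC: 09:10-09:15, 10:05-14:00, 17:15-19:15 (add 3h to convert from UTC-3).
Yosef ∩ Hamid: 10:45-13:45, 17:55-20:00.
Yosef ∩ Hamid ∩ Ana: 11:10-13:45, 17:55-20:00.
Yosef ∩ Hamid ∩ Ana ∩ Oliver: 11:10-13:45, 17:55-20:00.
Yosef ∩ Hamid ∩ Ana ∩ Oliver ∩ Ravi: 11:10-13:45, 17:55-19:15.

11:10-13:45, 17:55-19:15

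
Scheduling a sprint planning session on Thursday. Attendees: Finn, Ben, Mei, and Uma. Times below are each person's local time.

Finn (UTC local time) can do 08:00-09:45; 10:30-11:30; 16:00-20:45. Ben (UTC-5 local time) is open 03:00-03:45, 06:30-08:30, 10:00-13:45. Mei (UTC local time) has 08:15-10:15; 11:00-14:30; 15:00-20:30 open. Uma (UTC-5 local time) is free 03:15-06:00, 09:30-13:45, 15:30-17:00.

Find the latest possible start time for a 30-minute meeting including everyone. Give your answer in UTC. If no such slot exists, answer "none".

Finn in UTC: 08:00-09:45, 10:30-11:30, 16:00-20:45.
Ben in UTC: 08:00-08:45, 11:30-13:30, 15:00-18:45 (add 5h to convert from UTC-5).
Mei in UTC: 08:15-10:15, 11:00-14:30, 15:00-20:30.
Uma in UTC: 08:15-11:00, 14:30-18:45, 20:30-22:00 (add 5h to convert from UTC-5).
Finn ∩ Ben: 08:00-08:45, 16:00-18:45.
Finn ∩ Ben ∩ Mei: 08:15-08:45, 16:00-18:45.
Finn ∩ Ben ∩ Mei ∩ Uma: 08:15-08:45, 16:00-18:45.
The last common window of at least 30 minutes is 16:00-18:45; a 30-minute meeting can start as late as 18:15 and still end by 18:45.

18:15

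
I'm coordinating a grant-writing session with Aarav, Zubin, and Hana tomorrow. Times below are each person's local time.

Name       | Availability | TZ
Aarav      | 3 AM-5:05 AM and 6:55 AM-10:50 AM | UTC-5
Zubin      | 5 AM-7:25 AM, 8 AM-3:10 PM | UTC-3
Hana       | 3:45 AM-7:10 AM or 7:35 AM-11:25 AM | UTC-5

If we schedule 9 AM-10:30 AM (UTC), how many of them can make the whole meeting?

Aarav in UTC: 08:00-10:05, 11:55-15:50 (add 5h to convert from UTC-5).
Zubin in UTC: 08:00-10:25, 11:00-18:10 (add 3h to convert from UTC-3).
Hana in UTC: 08:45-12:10, 12:35-16:25 (add 5h to convert from UTC-5).
Hana can make the full 09:00-10:30 slot — that's 1.

1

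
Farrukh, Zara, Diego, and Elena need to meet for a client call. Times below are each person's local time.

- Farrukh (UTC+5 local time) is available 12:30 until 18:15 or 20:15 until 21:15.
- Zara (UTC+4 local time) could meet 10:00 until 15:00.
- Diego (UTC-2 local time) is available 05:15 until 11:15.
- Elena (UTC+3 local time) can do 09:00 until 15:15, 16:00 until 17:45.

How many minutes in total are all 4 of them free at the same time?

Farrukh in UTC: 07:30-13:15, 15:15-16:15 (subtract 5h to convert from UTC+5).
Zara in UTC: 06:00-11:00 (subtract 4h to convert from UTC+4).
Diego in UTC: 07:15-13:15 (add 2h to convert from UTC-2).
Elena in UTC: 06:00-12:15, 13:00-14:45 (subtract 3h to convert from UTC+3).
Farrukh ∩ Zara: 07:30-11:00.
Farrukh ∩ Zara ∩ Diego: 07:30-11:00.
Farrukh ∩ Zara ∩ Diego ∩ Elena: 07:30-11:00.
That's a single block of 210 minutes.

210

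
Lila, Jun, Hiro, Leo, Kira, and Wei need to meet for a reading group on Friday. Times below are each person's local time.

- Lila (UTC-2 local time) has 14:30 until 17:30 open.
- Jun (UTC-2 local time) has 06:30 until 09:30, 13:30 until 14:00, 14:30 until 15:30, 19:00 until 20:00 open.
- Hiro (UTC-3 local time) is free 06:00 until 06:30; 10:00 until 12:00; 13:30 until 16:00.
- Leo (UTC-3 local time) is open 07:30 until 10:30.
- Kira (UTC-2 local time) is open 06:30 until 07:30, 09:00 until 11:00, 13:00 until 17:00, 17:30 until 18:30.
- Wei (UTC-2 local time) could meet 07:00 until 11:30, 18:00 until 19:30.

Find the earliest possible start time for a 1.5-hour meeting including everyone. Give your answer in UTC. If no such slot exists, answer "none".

Lila in UTC: 16:30-19:30 (add 2h to convert from UTC-2).
Jun in UTC: 08:30-11:30, 15:30-16:00, 16:30-17:30, 21:00-22:00 (add 2h to convert from UTC-2).
Hiro in UTC: 09:00-09:30, 13:00-15:00, 16:30-19:00 (add 3h to convert from UTC-3).
Leo in UTC: 10:30-13:30 (add 3h to convert from UTC-3).
Kira in UTC: 08:30-09:30, 11:00-13:00, 15:00-19:00, 19:30-20:30 (add 2h to convert from UTC-2).
Wei in UTC: 09:00-13:30, 20:00-21:30 (add 2h to convert from UTC-2).
Lila ∩ Jun: 16:30-17:30.
Lila ∩ Jun ∩ Hiro: 16:30-17:30.
Lila ∩ Jun ∩ Hiro ∩ Leo: ∅.
Lila ∩ Jun ∩ Hiro ∩ Leo ∩ Kira: ∅.
Lila ∩ Jun ∩ Hiro ∩ Leo ∩ Kira ∩ Wei: ∅.
There is no time when everyone is free.
No common window is at least 90 minutes long.

none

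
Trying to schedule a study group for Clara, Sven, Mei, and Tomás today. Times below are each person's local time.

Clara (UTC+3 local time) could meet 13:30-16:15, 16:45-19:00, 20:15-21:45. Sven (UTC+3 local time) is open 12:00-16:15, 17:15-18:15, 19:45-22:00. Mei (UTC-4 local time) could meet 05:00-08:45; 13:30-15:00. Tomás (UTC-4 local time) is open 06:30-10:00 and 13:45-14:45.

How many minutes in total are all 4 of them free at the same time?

195

Clara in UTC: 10:30-13:15, 13:45-16:00, 17:15-18:45 (subtract 3h to convert from UTC+3).
Sven in UTC: 09:00-13:15, 14:15-15:15, 16:45-19:00 (subtract 3h to convert from UTC+3).
Mei in UTC: 09:00-12:45, 17:30-19:00 (add 4h to convert from UTC-4).
Tomás in UTC: 10:30-14:00, 17:45-18:45 (add 4h to convert from UTC-4).
Clara ∩ Sven: 10:30-13:15, 14:15-15:15, 17:15-18:45.
Clara ∩ Sven ∩ Mei: 10:30-12:45, 17:30-18:45.
Clara ∩ Sven ∩ Mei ∩ Tomás: 10:30-12:45, 17:45-18:45.
Summing the common windows: 135 + 60 = 195 minutes.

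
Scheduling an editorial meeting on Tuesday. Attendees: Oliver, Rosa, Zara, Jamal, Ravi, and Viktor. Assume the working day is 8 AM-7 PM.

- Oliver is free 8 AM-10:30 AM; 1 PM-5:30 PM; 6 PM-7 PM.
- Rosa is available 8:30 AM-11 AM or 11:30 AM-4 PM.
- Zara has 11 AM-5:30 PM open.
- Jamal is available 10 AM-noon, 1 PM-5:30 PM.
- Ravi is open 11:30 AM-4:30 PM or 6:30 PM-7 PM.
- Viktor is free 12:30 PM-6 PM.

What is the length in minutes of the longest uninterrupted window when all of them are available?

Oliver ∩ Rosa: 08:30-10:30, 13:00-16:00.
Oliver ∩ Rosa ∩ Zara: 13:00-16:00.
Oliver ∩ Rosa ∩ Zara ∩ Jamal: 13:00-16:00.
Oliver ∩ Rosa ∩ Zara ∩ Jamal ∩ Ravi: 13:00-16:00.
Oliver ∩ Rosa ∩ Zara ∩ Jamal ∩ Ravi ∩ Viktor: 13:00-16:00.
The longest is 13:00-16:00 at 180 minutes.

180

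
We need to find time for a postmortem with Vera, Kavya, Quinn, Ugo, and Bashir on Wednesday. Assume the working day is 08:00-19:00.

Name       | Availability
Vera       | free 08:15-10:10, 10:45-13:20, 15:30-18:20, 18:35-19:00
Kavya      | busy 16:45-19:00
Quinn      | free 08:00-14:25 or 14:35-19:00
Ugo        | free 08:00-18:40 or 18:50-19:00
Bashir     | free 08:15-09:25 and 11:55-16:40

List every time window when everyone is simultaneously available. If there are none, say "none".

08:15-09:25, 11:55-13:20, 15:30-16:40

Vera free: 08:15-10:10, 10:45-13:20, 15:30-18:20, 18:35-19:00.
Kavya free: 08:00-16:45 (invert busy blocks within the working day).
Quinn free: 08:00-14:25, 14:35-19:00.
Ugo free: 08:00-18:40, 18:50-19:00.
Bashir free: 08:15-09:25, 11:55-16:40.
Vera ∩ Kavya: 08:15-10:10, 10:45-13:20, 15:30-16:45.
Vera ∩ Kavya ∩ Quinn: 08:15-10:10, 10:45-13:20, 15:30-16:45.
Vera ∩ Kavya ∩ Quinn ∩ Ugo: 08:15-10:10, 10:45-13:20, 15:30-16:45.
Vera ∩ Kavya ∩ Quinn ∩ Ugo ∩ Bashir: 08:15-09:25, 11:55-13:20, 15:30-16:40.
Those are the intersection windows.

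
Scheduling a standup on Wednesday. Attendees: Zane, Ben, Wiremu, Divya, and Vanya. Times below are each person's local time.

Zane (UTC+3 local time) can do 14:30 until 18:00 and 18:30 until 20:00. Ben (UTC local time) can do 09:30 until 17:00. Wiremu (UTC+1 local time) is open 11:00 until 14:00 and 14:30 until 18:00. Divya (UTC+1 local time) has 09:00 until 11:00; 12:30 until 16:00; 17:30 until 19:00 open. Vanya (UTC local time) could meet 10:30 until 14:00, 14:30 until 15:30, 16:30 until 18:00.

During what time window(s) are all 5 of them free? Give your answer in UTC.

Zane in UTC: 11:30-15:00, 15:30-17:00 (subtract 3h to convert from UTC+3).
Ben in UTC: 09:30-17:00.
Wiremu in UTC: 10:00-13:00, 13:30-17:00 (subtract 1h to convert from UTC+1).
Divya in UTC: 08:00-10:00, 11:30-15:00, 16:30-18:00 (subtract 1h to convert from UTC+1).
Vanya in UTC: 10:30-14:00, 14:30-15:30, 16:30-18:00.
Zane ∩ Ben: 11:30-15:00, 15:30-17:00.
Zane ∩ Ben ∩ Wiremu: 11:30-13:00, 13:30-15:00, 15:30-17:00.
Zane ∩ Ben ∩ Wiremu ∩ Divya: 11:30-13:00, 13:30-15:00, 16:30-17:00.
Zane ∩ Ben ∩ Wiremu ∩ Divya ∩ Vanya: 11:30-13:00, 13:30-14:00, 14:30-15:00, 16:30-17:00.

11:30-13:00, 13:30-14:00, 14:30-15:00, 16:30-17:00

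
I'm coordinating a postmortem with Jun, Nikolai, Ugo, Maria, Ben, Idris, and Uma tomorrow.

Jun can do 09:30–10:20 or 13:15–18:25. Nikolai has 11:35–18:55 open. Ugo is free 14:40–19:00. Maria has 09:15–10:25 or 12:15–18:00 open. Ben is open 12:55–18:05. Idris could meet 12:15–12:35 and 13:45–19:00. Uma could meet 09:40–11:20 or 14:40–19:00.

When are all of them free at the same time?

Jun ∩ Nikolai: 13:15-18:25.
Jun ∩ Nikolai ∩ Ugo: 14:40-18:25.
Jun ∩ Nikolai ∩ Ugo ∩ Maria: 14:40-18:00.
Jun ∩ Nikolai ∩ Ugo ∩ Maria ∩ Ben: 14:40-18:00.
Jun ∩ Nikolai ∩ Ugo ∩ Maria ∩ Ben ∩ Idris: 14:40-18:00.
Jun ∩ Nikolai ∩ Ugo ∩ Maria ∩ Ben ∩ Idris ∩ Uma: 14:40-18:00.

14:40-18:00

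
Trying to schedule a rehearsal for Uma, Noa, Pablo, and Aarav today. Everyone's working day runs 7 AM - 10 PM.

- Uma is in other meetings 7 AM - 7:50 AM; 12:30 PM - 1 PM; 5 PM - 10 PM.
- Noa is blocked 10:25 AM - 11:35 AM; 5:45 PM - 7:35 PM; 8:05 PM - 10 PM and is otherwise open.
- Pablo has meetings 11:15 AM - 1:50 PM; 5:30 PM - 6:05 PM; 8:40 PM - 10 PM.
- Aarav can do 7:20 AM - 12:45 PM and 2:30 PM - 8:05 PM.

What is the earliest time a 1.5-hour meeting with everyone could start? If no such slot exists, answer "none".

07:50

Uma free: 07:50-12:30, 13:00-17:00 (invert busy blocks within the working day).
Noa free: 07:00-10:25, 11:35-17:45, 19:35-20:05 (invert busy blocks within the working day).
Pablo free: 07:00-11:15, 13:50-17:30, 18:05-20:40 (invert busy blocks within the working day).
Aarav free: 07:20-12:45, 14:30-20:05.
Uma ∩ Noa: 07:50-10:25, 11:35-12:30, 13:00-17:00.
Uma ∩ Noa ∩ Pablo: 07:50-10:25, 13:50-17:00.
Uma ∩ Noa ∩ Pablo ∩ Aarav: 07:50-10:25, 14:30-17:00.
The first common window of at least 90 minutes is 07:50-10:25, so the earliest start is 07:50.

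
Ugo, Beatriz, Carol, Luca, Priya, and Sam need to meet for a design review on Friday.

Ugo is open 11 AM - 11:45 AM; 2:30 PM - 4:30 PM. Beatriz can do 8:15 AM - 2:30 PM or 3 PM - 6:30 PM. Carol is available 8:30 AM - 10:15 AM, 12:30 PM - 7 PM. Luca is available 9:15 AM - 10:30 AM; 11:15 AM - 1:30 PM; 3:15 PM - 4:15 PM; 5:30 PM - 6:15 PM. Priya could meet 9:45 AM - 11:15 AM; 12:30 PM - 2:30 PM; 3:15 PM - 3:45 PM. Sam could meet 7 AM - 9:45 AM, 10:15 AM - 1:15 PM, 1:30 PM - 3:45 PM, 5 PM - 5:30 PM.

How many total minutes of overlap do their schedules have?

Ugo ∩ Beatriz: 11:00-11:45, 15:00-16:30.
Ugo ∩ Beatriz ∩ Carol: 15:00-16:30.
Ugo ∩ Beatriz ∩ Carol ∩ Luca: 15:15-16:15.
Ugo ∩ Beatriz ∩ Carol ∩ Luca ∩ Priya: 15:15-15:45.
Ugo ∩ Beatriz ∩ Carol ∩ Luca ∩ Priya ∩ Sam: 15:15-15:45.
That's a single block of 30 minutes.

30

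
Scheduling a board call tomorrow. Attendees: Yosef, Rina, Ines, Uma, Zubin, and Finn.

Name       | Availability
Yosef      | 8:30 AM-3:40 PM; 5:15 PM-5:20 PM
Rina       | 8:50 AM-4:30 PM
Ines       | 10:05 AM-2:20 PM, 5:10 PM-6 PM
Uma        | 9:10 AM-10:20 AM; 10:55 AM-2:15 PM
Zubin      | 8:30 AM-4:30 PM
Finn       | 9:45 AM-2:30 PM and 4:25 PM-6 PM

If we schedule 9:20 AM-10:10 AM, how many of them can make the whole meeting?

4

Yosef, Rina, Uma, and Zubin can make the full 09:20-10:10 slot — that's 4.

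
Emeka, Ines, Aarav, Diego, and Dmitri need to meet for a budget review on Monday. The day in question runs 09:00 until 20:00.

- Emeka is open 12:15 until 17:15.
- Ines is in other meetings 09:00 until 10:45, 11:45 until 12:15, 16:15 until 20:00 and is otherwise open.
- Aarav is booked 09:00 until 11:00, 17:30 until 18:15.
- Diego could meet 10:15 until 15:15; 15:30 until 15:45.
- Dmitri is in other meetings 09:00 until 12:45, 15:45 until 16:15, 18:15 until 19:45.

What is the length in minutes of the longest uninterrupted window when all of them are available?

Emeka free: 12:15-17:15.
Ines free: 10:45-11:45, 12:15-16:15 (invert busy blocks within the working day).
Aarav free: 11:00-17:30, 18:15-20:00 (invert busy blocks within the working day).
Diego free: 10:15-15:15, 15:30-15:45.
Dmitri free: 12:45-15:45, 16:15-18:15, 19:45-20:00 (invert busy blocks within the working day).
Emeka ∩ Ines: 12:15-16:15.
Emeka ∩ Ines ∩ Aarav: 12:15-16:15.
Emeka ∩ Ines ∩ Aarav ∩ Diego: 12:15-15:15, 15:30-15:45.
Emeka ∩ Ines ∩ Aarav ∩ Diego ∩ Dmitri: 12:45-15:15, 15:30-15:45.
The longest is 12:45-15:15 at 150 minutes.

150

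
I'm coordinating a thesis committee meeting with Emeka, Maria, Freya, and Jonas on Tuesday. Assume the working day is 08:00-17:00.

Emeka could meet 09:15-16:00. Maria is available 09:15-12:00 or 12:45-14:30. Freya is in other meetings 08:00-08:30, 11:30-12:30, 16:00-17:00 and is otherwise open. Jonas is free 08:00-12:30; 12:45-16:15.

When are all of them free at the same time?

09:15-11:30, 12:45-14:30

Emeka free: 09:15-16:00.
Maria free: 09:15-12:00, 12:45-14:30.
Freya free: 08:30-11:30, 12:30-16:00 (invert busy blocks within the working day).
Jonas free: 08:00-12:30, 12:45-16:15.
Emeka ∩ Maria: 09:15-12:00, 12:45-14:30.
Emeka ∩ Maria ∩ Freya: 09:15-11:30, 12:45-14:30.
Emeka ∩ Maria ∩ Freya ∩ Jonas: 09:15-11:30, 12:45-14:30.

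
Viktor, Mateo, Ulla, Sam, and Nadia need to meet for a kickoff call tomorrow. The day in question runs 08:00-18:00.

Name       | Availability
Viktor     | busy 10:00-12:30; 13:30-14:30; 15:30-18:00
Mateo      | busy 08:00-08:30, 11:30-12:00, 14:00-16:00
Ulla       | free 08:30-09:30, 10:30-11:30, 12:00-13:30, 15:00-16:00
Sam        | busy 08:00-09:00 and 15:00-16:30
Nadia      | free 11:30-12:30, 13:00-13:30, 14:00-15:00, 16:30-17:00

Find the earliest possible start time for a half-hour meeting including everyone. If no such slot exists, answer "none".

Viktor free: 08:00-10:00, 12:30-13:30, 14:30-15:30 (invert busy blocks within the working day).
Mateo free: 08:30-11:30, 12:00-14:00, 16:00-18:00 (invert busy blocks within the working day).
Ulla free: 08:30-09:30, 10:30-11:30, 12:00-13:30, 15:00-16:00.
Sam free: 09:00-15:00, 16:30-18:00 (invert busy blocks within the working day).
Nadia free: 11:30-12:30, 13:00-13:30, 14:00-15:00, 16:30-17:00.
Viktor ∩ Mateo: 08:30-10:00, 12:30-13:30.
Viktor ∩ Mateo ∩ Ulla: 08:30-09:30, 12:30-13:30.
Viktor ∩ Mateo ∩ Ulla ∩ Sam: 09:00-09:30, 12:30-13:30.
Viktor ∩ Mateo ∩ Ulla ∩ Sam ∩ Nadia: 13:00-13:30.
The first common window of at least 30 minutes is 13:00-13:30, so the earliest start is 13:00.

13:00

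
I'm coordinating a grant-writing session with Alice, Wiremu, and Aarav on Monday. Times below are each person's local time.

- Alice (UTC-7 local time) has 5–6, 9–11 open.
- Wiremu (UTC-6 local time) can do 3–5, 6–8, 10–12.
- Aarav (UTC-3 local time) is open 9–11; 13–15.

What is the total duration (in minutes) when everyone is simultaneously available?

180

Alice in UTC: 12:00-13:00, 16:00-18:00 (add 7h to convert from UTC-7).
Wiremu in UTC: 09:00-11:00, 12:00-14:00, 16:00-18:00 (add 6h to convert from UTC-6).
Aarav in UTC: 12:00-14:00, 16:00-18:00 (add 3h to convert from UTC-3).
Alice ∩ Wiremu: 12:00-13:00, 16:00-18:00.
Alice ∩ Wiremu ∩ Aarav: 12:00-13:00, 16:00-18:00.
Summing the common windows: 60 + 120 = 180 minutes.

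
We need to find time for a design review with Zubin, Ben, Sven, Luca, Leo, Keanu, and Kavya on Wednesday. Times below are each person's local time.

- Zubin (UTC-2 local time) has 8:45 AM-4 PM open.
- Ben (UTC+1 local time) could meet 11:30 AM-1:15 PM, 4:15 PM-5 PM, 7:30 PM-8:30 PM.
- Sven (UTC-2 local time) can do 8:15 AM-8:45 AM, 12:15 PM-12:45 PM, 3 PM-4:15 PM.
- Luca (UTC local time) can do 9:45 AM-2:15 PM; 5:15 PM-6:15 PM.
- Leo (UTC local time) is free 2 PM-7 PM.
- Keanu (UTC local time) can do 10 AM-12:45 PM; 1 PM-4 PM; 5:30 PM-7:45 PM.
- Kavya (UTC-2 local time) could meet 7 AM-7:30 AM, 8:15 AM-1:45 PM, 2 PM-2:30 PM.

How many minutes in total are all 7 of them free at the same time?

Zubin in UTC: 10:45-18:00 (add 2h to convert from UTC-2).
Ben in UTC: 10:30-12:15, 15:15-16:00, 18:30-19:30 (subtract 1h to convert from UTC+1).
Sven in UTC: 10:15-10:45, 14:15-14:45, 17:00-18:15 (add 2h to convert from UTC-2).
Luca in UTC: 09:45-14:15, 17:15-18:15.
Leo in UTC: 14:00-19:00.
Keanu in UTC: 10:00-12:45, 13:00-16:00, 17:30-19:45.
Kavya in UTC: 09:00-09:30, 10:15-15:45, 16:00-16:30 (add 2h to convert from UTC-2).
Zubin ∩ Ben: 10:45-12:15, 15:15-16:00.
Zubin ∩ Ben ∩ Sven: ∅.
Zubin ∩ Ben ∩ Sven ∩ Luca: ∅.
Zubin ∩ Ben ∩ Sven ∩ Luca ∩ Leo: ∅.
Zubin ∩ Ben ∩ Sven ∩ Luca ∩ Leo ∩ Keanu: ∅.
Zubin ∩ Ben ∩ Sven ∩ Luca ∩ Leo ∩ Keanu ∩ Kavya: ∅.
There is no time when everyone is free.
There is no common window, so the total is 0 minutes.

0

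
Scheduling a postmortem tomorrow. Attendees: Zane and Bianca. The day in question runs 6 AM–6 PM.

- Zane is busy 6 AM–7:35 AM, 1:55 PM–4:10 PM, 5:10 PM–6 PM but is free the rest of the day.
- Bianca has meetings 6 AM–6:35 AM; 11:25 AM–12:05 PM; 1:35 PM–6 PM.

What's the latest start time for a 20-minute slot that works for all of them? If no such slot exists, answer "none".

Zane free: 07:35-13:55, 16:10-17:10 (invert busy blocks within the working day).
Bianca free: 06:35-11:25, 12:05-13:35 (invert busy blocks within the working day).
Zane ∩ Bianca: 07:35-11:25, 12:05-13:35.
Those are the intersection windows.
The last common window of at least 20 minutes is 12:05-13:35; a 20-minute meeting can start as late as 13:15 and still end by 13:35.

13:15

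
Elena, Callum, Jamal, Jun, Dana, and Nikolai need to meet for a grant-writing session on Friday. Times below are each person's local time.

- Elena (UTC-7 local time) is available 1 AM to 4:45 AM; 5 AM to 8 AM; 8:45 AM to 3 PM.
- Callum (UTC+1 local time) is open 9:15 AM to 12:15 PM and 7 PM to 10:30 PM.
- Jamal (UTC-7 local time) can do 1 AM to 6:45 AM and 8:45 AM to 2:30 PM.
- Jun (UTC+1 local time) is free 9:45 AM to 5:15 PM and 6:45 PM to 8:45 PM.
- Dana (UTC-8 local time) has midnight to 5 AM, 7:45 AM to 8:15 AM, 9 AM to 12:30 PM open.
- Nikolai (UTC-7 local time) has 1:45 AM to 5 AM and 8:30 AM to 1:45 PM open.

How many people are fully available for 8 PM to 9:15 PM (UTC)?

3

Elena in UTC: 08:00-11:45, 12:00-15:00, 15:45-22:00 (add 7h to convert from UTC-7).
Callum in UTC: 08:15-11:15, 18:00-21:30 (subtract 1h to convert from UTC+1).
Jamal in UTC: 08:00-13:45, 15:45-21:30 (add 7h to convert from UTC-7).
Jun in UTC: 08:45-16:15, 17:45-19:45 (subtract 1h to convert from UTC+1).
Dana in UTC: 08:00-13:00, 15:45-16:15, 17:00-20:30 (add 8h to convert from UTC-8).
Nikolai in UTC: 08:45-12:00, 15:30-20:45 (add 7h to convert from UTC-7).
Elena, Callum, and Jamal can make the full 20:00-21:15 slot — that's 3.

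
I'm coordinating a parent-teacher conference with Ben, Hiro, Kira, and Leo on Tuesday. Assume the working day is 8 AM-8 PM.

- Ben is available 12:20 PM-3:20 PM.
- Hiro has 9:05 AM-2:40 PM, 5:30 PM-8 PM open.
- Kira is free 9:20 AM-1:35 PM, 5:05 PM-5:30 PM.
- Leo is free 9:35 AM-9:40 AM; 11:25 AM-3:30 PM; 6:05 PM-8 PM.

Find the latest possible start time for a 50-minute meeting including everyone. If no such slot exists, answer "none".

12:45

Ben ∩ Hiro: 12:20-14:40.
Ben ∩ Hiro ∩ Kira: 12:20-13:35.
Ben ∩ Hiro ∩ Kira ∩ Leo: 12:20-13:35.
Those are the intersection windows.
The last common window of at least 50 minutes is 12:20-13:35; a 50-minute meeting can start as late as 12:45 and still end by 13:35.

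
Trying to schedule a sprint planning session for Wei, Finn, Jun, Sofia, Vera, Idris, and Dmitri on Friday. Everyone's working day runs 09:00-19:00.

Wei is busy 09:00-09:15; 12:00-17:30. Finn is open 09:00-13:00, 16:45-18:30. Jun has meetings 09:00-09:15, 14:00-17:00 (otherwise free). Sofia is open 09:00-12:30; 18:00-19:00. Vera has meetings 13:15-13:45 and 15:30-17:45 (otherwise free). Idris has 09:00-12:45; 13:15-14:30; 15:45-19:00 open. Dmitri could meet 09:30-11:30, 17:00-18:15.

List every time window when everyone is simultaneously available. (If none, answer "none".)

09:30-11:30, 18:00-18:15

Wei free: 09:15-12:00, 17:30-19:00 (invert busy blocks within the working day).
Finn free: 09:00-13:00, 16:45-18:30.
Jun free: 09:15-14:00, 17:00-19:00 (invert busy blocks within the working day).
Sofia free: 09:00-12:30, 18:00-19:00.
Vera free: 09:00-13:15, 13:45-15:30, 17:45-19:00 (invert busy blocks within the working day).
Idris free: 09:00-12:45, 13:15-14:30, 15:45-19:00.
Dmitri free: 09:30-11:30, 17:00-18:15.
Wei ∩ Finn: 09:15-12:00, 17:30-18:30.
Wei ∩ Finn ∩ Jun: 09:15-12:00, 17:30-18:30.
Wei ∩ Finn ∩ Jun ∩ Sofia: 09:15-12:00, 18:00-18:30.
Wei ∩ Finn ∩ Jun ∩ Sofia ∩ Vera: 09:15-12:00, 18:00-18:30.
Wei ∩ Finn ∩ Jun ∩ Sofia ∩ Vera ∩ Idris: 09:15-12:00, 18:00-18:30.
Wei ∩ Finn ∩ Jun ∩ Sofia ∩ Vera ∩ Idris ∩ Dmitri: 09:30-11:30, 18:00-18:15.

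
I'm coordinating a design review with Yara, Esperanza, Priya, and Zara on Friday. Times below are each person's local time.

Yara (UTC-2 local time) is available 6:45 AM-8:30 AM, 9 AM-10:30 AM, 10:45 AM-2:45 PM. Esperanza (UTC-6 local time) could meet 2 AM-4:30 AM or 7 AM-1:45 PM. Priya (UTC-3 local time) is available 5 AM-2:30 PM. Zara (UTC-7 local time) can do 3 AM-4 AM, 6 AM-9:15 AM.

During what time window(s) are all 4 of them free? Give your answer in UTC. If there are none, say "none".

Yara in UTC: 08:45-10:30, 11:00-12:30, 12:45-16:45 (add 2h to convert from UTC-2).
Esperanza in UTC: 08:00-10:30, 13:00-19:45 (add 6h to convert from UTC-6).
Priya in UTC: 08:00-17:30 (add 3h to convert from UTC-3).
Zara in UTC: 10:00-11:00, 13:00-16:15 (add 7h to convert from UTC-7).
Yara ∩ Esperanza: 08:45-10:30, 13:00-16:45.
Yara ∩ Esperanza ∩ Priya: 08:45-10:30, 13:00-16:45.
Yara ∩ Esperanza ∩ Priya ∩ Zara: 10:00-10:30, 13:00-16:15.

10:00-10:30, 13:00-16:15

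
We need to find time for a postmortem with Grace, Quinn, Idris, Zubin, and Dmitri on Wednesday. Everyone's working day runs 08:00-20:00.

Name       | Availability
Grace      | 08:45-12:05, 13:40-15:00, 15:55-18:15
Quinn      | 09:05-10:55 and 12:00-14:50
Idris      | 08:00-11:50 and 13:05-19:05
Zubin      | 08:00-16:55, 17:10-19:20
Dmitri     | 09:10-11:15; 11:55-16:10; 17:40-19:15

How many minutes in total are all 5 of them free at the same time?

Grace ∩ Quinn: 09:05-10:55, 12:00-12:05, 13:40-14:50.
Grace ∩ Quinn ∩ Idris: 09:05-10:55, 13:40-14:50.
Grace ∩ Quinn ∩ Idris ∩ Zubin: 09:05-10:55, 13:40-14:50.
Grace ∩ Quinn ∩ Idris ∩ Zubin ∩ Dmitri: 09:10-10:55, 13:40-14:50.
Those are the intersection windows.
Summing the common windows: 105 + 70 = 175 minutes.

175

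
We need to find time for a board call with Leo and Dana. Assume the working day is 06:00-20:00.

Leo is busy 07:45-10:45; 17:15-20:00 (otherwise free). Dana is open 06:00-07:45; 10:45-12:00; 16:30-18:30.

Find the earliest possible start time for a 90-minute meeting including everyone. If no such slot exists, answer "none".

Leo free: 06:00-07:45, 10:45-17:15 (invert busy blocks within the working day).
Dana free: 06:00-07:45, 10:45-12:00, 16:30-18:30.
Leo ∩ Dana: 06:00-07:45, 10:45-12:00, 16:30-17:15.
The first common window of at least 90 minutes is 06:00-07:45, so the earliest start is 06:00.

06:00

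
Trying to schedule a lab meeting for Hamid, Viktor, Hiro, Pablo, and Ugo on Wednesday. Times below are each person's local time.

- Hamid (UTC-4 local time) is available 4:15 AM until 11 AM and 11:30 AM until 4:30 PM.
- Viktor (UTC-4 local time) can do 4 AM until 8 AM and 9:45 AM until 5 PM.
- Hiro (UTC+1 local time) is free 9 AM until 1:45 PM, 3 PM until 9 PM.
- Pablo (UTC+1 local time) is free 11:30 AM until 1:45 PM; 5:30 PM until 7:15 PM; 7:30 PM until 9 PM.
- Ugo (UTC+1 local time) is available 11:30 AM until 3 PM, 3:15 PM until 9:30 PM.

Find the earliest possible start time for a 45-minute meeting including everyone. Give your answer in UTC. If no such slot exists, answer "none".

Hamid in UTC: 08:15-15:00, 15:30-20:30 (add 4h to convert from UTC-4).
Viktor in UTC: 08:00-12:00, 13:45-21:00 (add 4h to convert from UTC-4).
Hiro in UTC: 08:00-12:45, 14:00-20:00 (subtract 1h to convert from UTC+1).
Pablo in UTC: 10:30-12:45, 16:30-18:15, 18:30-20:00 (subtract 1h to convert from UTC+1).
Ugo in UTC: 10:30-14:00, 14:15-20:30 (subtract 1h to convert from UTC+1).
Hamid ∩ Viktor: 08:15-12:00, 13:45-15:00, 15:30-20:30.
Hamid ∩ Viktor ∩ Hiro: 08:15-12:00, 14:00-15:00, 15:30-20:00.
Hamid ∩ Viktor ∩ Hiro ∩ Pablo: 10:30-12:00, 16:30-18:15, 18:30-20:00.
Hamid ∩ Viktor ∩ Hiro ∩ Pablo ∩ Ugo: 10:30-12:00, 16:30-18:15, 18:30-20:00.
So the common availability across everyone is 10:30-12:00, 16:30-18:15, 18:30-20:00.
The first common window of at least 45 minutes is 10:30-12:00, so the earliest start is 10:30.

10:30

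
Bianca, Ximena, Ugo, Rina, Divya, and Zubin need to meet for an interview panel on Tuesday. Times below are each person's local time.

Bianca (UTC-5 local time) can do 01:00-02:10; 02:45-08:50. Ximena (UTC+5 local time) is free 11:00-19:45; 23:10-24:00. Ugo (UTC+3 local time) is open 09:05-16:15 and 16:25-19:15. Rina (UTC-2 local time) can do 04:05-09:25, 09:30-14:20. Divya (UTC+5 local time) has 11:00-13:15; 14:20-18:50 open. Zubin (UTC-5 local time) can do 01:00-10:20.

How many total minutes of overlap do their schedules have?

Bianca in UTC: 06:00-07:10, 07:45-13:50 (add 5h to convert from UTC-5).
Ximena in UTC: 06:00-14:45, 18:10-19:00 (subtract 5h to convert from UTC+5).
Ugo in UTC: 06:05-13:15, 13:25-16:15 (subtract 3h to convert from UTC+3).
Rina in UTC: 06:05-11:25, 11:30-16:20 (add 2h to convert from UTC-2).
Divya in UTC: 06:00-08:15, 09:20-13:50 (subtract 5h to convert from UTC+5).
Zubin in UTC: 06:00-15:20 (add 5h to convert from UTC-5).
Bianca ∩ Ximena: 06:00-07:10, 07:45-13:50.
Bianca ∩ Ximena ∩ Ugo: 06:05-07:10, 07:45-13:15, 13:25-13:50.
Bianca ∩ Ximena ∩ Ugo ∩ Rina: 06:05-07:10, 07:45-11:25, 11:30-13:15, 13:25-13:50.
Bianca ∩ Ximena ∩ Ugo ∩ Rina ∩ Divya: 06:05-07:10, 07:45-08:15, 09:20-11:25, 11:30-13:15, 13:25-13:50.
Bianca ∩ Ximena ∩ Ugo ∩ Rina ∩ Divya ∩ Zubin: 06:05-07:10, 07:45-08:15, 09:20-11:25, 11:30-13:15, 13:25-13:50.
Summing the common windows: 65 + 30 + 125 + 105 + 25 = 350 minutes.

350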